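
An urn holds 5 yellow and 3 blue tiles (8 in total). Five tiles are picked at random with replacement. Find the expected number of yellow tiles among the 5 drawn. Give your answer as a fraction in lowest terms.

By linearity of expectation, E[X] = Σ P(draw i is yellow); each independent draw has P(yellow) = 5/8.
E[X] = 5 · 5/8 = 25/8 ≈ 3.1250.

25/8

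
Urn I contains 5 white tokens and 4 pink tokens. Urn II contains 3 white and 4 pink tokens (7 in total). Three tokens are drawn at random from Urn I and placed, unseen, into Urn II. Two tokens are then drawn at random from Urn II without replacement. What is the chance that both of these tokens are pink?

71/270

Condition on how many of the transferred tokens are pink (from Urn I: 4 pink of 9; then Urn II has 10 total).
  0 pink: C(4,0)C(5,3)/C(9,3) = 5/42; then P = C(4,2)/C(10,2) = 2/15
  1 pink: C(4,1)C(5,2)/C(9,3) = 10/21; then P = C(5,2)/C(10,2) = 2/9
  2 pink: C(4,2)C(5,1)/C(9,3) = 5/14; then P = C(6,2)/C(10,2) = 1/3
  3 pink: C(4,3)C(5,0)/C(9,3) = 1/21; then P = C(7,2)/C(10,2) = 7/15
P(both pink) = 71/270 ≈ 0.2630.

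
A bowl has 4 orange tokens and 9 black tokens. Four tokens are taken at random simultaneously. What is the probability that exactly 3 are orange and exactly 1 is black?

36/715

Unordered draws without replacement: count favorable combinations over C(13,4).
Favorable = C(4,3) · C(9,1) = 36; total = C(13,4) = 715.
P = 36/715 = 36/715 ≈ 0.0503.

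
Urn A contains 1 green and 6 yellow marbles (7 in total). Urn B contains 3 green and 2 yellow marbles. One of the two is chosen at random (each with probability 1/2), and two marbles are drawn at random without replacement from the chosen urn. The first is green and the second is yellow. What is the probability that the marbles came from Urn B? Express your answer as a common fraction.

21/31

P(E | Urn A) = 1/7; P(E | Urn B) = 3/10.
P(E) = 1/2·1/7 + 1/2·3/10 = 31/140.
By Bayes' rule, P(Urn B | E) = 3/20 / 31/140 = 21/31 ≈ 0.6774.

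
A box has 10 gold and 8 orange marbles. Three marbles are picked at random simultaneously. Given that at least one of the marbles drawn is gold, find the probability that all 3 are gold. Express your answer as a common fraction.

3/19

P(all 3 gold) = C(10,3)/C(18,3) = 5/34; P(at least one gold) = 1 − C(8,3)/C(18,3) = 95/102.
Since 'all 3 gold' ⊆ 'at least one gold', P(all 3 | at least one) = 5/34 / 95/102 = 3/19 ≈ 0.1579.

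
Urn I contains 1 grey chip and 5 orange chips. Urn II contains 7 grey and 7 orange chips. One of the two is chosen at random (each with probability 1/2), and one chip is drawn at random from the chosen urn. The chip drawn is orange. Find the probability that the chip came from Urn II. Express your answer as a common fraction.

P(orange | Urn I) = 5/6; P(orange | Urn II) = 1/2.
P(orange) = 1/2·5/6 + 1/2·1/2 = 2/3.
By Bayes' rule, P(Urn II | orange) = 1/4 / 2/3 = 3/8 ≈ 0.3750.

3/8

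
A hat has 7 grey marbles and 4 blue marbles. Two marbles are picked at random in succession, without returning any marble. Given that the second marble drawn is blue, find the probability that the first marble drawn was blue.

P(first=blue and the second marble drawn is blue) = (4/11)·(3/10) = 6/55.
P(the second marble drawn is blue) = Σ over first color = 14/55 + 6/55 = 4/11.
By Bayes, P(first=blue | the second marble drawn is blue) = 6/55 / 4/11 = 3/10 ≈ 0.3000.

3/10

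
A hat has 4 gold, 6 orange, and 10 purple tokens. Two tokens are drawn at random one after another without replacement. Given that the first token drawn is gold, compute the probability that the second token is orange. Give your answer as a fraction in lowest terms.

6/19

After removing 1 gold, the hat has 6 orange out of 19 remaining.
P(second is orange | given) = 6/19 ≈ 0.3158.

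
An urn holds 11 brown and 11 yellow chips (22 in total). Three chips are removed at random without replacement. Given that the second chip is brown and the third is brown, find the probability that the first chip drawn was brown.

P(first=brown and the second chip is brown and the third is brown) = (11/22)·(10/21)·(9/20) = 3/28.
P(E) = Σ over first color = 3/28 + 11/84 = 5/21.
By Bayes, P(first=brown | E) = 3/28 / 5/21 = 9/20 ≈ 0.4500.

9/20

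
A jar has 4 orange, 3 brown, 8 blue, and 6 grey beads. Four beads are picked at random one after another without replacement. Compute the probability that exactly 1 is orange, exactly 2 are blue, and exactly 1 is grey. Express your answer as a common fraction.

Unordered draws without replacement: count favorable combinations over C(21,4).
Favorable = C(4,1) · C(3,0) · C(8,2) · C(6,1) = 672; total = C(21,4) = 5985.
P = 672/5985 = 32/285 ≈ 0.1123.

32/285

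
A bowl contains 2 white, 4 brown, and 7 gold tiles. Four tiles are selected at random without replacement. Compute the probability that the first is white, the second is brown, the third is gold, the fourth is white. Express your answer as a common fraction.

7/2145

Multiply the conditional probability of each draw in order, without replacement, so each draw removes one from its color and from the total.
P = (2/13) · (4/12) · (7/11) · (1/10) = 7/2145 ≈ 0.0033.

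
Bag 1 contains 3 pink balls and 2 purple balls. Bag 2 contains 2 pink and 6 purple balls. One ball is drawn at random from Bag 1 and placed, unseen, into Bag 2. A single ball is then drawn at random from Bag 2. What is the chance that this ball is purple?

Condition on how many of the transferred balls are purple (from Bag 1: 2 purple of 5; then Bag 2 has 9 total).
  0 purple: C(2,0)C(3,1)/C(5,1) = 3/5; then P = 6/9
  1 purple: C(2,1)C(3,0)/C(5,1) = 2/5; then P = 7/9
P(purple from Bag 2) = 32/45 ≈ 0.7111.

32/45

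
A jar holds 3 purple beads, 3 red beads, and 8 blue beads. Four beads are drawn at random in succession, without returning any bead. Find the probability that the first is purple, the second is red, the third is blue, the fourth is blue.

Multiply the conditional probability of each draw in order, without replacement, so each draw removes one from its color and from the total.
P = (3/14) · (3/13) · (8/12) · (7/11) = 3/143 ≈ 0.0210.

3/143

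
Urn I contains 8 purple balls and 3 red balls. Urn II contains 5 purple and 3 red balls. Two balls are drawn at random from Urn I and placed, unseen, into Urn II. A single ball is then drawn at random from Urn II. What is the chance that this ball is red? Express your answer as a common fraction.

39/110

Condition on how many of the transferred balls are red (from Urn I: 3 red of 11; then Urn II has 10 total).
  0 red: C(3,0)C(8,2)/C(11,2) = 28/55; then P = 3/10
  1 red: C(3,1)C(8,1)/C(11,2) = 24/55; then P = 4/10
  2 red: C(3,2)C(8,0)/C(11,2) = 3/55; then P = 5/10
P(red from Urn II) = 39/110 ≈ 0.3545.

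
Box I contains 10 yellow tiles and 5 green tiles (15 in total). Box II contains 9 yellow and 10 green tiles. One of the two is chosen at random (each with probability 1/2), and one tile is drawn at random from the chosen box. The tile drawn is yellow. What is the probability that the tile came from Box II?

27/65

P(yellow | Box I) = 2/3; P(yellow | Box II) = 9/19.
P(yellow) = 1/2·2/3 + 1/2·9/19 = 65/114.
By Bayes' rule, P(Box II | yellow) = 9/38 / 65/114 = 27/65 ≈ 0.4154.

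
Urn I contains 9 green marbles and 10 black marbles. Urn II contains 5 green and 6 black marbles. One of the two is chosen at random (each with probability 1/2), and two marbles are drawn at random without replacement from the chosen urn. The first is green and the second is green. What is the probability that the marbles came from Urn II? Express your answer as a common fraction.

P(E | Urn I) = 4/19; P(E | Urn II) = 2/11.
P(E) = 1/2·4/19 + 1/2·2/11 = 41/209.
By Bayes' rule, P(Urn II | E) = 1/11 / 41/209 = 19/41 ≈ 0.4634.

19/41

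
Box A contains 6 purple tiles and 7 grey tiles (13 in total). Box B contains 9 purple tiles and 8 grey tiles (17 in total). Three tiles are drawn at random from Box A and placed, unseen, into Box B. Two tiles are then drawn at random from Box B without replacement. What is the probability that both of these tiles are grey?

217/988

Condition on how many of the transferred tiles are grey (from Box A: 7 grey of 13; then Box B has 20 total).
  0 grey: C(7,0)C(6,3)/C(13,3) = 10/143; then P = C(8,2)/C(20,2) = 14/95
  1 grey: C(7,1)C(6,2)/C(13,3) = 105/286; then P = C(9,2)/C(20,2) = 18/95
  2 grey: C(7,2)C(6,1)/C(13,3) = 63/143; then P = C(10,2)/C(20,2) = 9/38
  3 grey: C(7,3)C(6,0)/C(13,3) = 35/286; then P = C(11,2)/C(20,2) = 11/38
P(both grey) = 217/988 ≈ 0.2196.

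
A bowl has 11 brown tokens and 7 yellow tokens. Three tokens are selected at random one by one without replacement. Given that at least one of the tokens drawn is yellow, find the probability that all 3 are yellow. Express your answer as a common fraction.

P(all 3 yellow) = C(7,3)/C(18,3) = 35/816; P(at least one yellow) = 1 − C(11,3)/C(18,3) = 217/272.
Since 'all 3 yellow' ⊆ 'at least one yellow', P(all 3 | at least one) = 35/816 / 217/272 = 5/93 ≈ 0.0538.

5/93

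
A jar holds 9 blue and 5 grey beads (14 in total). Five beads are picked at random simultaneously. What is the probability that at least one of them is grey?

Use the complement: P(at least one grey) = 1 − P(no grey).
P(none) = C(9,5)/C(14,5) = 126/2002.
So P = 1 − 126/2002 = 134/143 ≈ 0.9371.

134/143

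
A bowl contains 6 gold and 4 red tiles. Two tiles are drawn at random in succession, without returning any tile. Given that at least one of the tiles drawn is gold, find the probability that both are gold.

P(both gold) = C(6,2)/C(10,2) = 1/3; P(at least one gold) = 1 − C(4,2)/C(10,2) = 13/15.
Since 'both gold' ⊆ 'at least one gold', P(both | at least one) = 1/3 / 13/15 = 5/13 ≈ 0.3846.

5/13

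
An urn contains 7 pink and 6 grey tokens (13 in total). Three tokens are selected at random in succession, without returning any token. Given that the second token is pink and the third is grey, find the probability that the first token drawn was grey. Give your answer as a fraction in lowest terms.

5/11

P(first=grey and the second token is pink and the third is grey) = (6/13)·(7/12)·(5/11) = 35/286.
P(E) = Σ over first color = 21/143 + 35/286 = 7/26.
By Bayes, P(first=grey | E) = 35/286 / 7/26 = 5/11 ≈ 0.4545.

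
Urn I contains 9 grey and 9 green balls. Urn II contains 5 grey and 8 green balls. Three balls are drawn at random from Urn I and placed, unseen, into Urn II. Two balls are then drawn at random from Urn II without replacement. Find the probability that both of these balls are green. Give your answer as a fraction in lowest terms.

Condition on how many of the transferred balls are green (from Urn I: 9 green of 18; then Urn II has 16 total).
  0 green: C(9,0)C(9,3)/C(18,3) = 7/68; then P = C(8,2)/C(16,2) = 7/30
  1 green: C(9,1)C(9,2)/C(18,3) = 27/68; then P = C(9,2)/C(16,2) = 3/10
  2 green: C(9,2)C(9,1)/C(18,3) = 27/68; then P = C(10,2)/C(16,2) = 3/8
  3 green: C(9,3)C(9,0)/C(18,3) = 7/68; then P = C(11,2)/C(16,2) = 11/24
P(both green) = 173/510 ≈ 0.3392.

173/510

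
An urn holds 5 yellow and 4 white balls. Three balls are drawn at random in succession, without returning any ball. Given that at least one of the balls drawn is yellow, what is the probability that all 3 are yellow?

P(all 3 yellow) = C(5,3)/C(9,3) = 5/42; P(at least one yellow) = 1 − C(4,3)/C(9,3) = 20/21.
Since 'all 3 yellow' ⊆ 'at least one yellow', P(all 3 | at least one) = 5/42 / 20/21 = 1/8 ≈ 0.1250.

1/8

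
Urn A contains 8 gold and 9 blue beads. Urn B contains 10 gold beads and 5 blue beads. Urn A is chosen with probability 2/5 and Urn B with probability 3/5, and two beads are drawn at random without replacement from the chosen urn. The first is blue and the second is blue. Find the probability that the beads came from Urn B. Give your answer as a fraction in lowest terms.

34/97

P(E | Urn A) = 9/34; P(E | Urn B) = 2/21.
P(E) = 2/5·9/34 + 3/5·2/21 = 97/595.
By Bayes' rule, P(Urn B | E) = 2/35 / 97/595 = 34/97 ≈ 0.3505.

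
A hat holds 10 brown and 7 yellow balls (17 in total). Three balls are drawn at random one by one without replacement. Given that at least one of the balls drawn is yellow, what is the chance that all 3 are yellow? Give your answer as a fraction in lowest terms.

P(all 3 yellow) = C(7,3)/C(17,3) = 7/136; P(at least one yellow) = 1 − C(10,3)/C(17,3) = 14/17.
Since 'all 3 yellow' ⊆ 'at least one yellow', P(all 3 | at least one) = 7/136 / 14/17 = 1/16 ≈ 0.0625.

1/16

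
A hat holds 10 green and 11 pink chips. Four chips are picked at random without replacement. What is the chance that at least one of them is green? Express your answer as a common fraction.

377/399

Use the complement: P(at least one green) = 1 − P(no green).
P(none) = C(11,4)/C(21,4) = 330/5985.
So P = 1 − 330/5985 = 377/399 ≈ 0.9449.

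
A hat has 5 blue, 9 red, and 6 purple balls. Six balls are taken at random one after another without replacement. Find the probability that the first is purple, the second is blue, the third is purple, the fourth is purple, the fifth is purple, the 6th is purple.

1/7752

Multiply the conditional probability of each draw in order, without replacement, so each draw removes one from its color and from the total.
P = (6/20) · (5/19) · (5/18) · (4/17) · (3/16) · (2/15) = 1/7752 ≈ 0.0001.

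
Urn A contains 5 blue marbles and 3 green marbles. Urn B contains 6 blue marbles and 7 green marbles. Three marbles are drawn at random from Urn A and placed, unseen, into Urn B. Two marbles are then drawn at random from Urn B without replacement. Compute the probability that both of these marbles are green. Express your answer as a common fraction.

Condition on how many of the transferred marbles are green (from Urn A: 3 green of 8; then Urn B has 16 total).
  0 green: C(3,0)C(5,3)/C(8,3) = 5/28; then P = C(7,2)/C(16,2) = 7/40
  1 green: C(3,1)C(5,2)/C(8,3) = 15/28; then P = C(8,2)/C(16,2) = 7/30
  2 green: C(3,2)C(5,1)/C(8,3) = 15/56; then P = C(9,2)/C(16,2) = 3/10
  3 green: C(3,3)C(5,0)/C(8,3) = 1/56; then P = C(10,2)/C(16,2) = 3/8
P(both green) = 109/448 ≈ 0.2433.

109/448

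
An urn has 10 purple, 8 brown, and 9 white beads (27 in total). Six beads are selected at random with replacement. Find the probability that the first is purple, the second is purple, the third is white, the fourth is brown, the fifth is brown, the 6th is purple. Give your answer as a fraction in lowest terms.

Multiply the conditional probability of each draw in order, with replacement (the composition resets each draw).
P = (10/27) · (10/27) · (9/27) · (8/27) · (8/27) · (10/27) = 64000/43046721 ≈ 0.0015.

64000/43046721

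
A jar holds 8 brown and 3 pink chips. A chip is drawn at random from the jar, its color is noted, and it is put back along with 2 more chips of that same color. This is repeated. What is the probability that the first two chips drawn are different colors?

Either pink then brown, or brown then pink; after the first draw the total is 13.
P = (3/11)·(8/13) + (8/11)·(3/13) = 48/143 ≈ 0.3357.

48/143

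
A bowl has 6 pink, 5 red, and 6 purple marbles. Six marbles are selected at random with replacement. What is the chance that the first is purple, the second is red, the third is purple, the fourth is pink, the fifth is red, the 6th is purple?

Multiply the conditional probability of each draw in order, with replacement (the composition resets each draw).
P = (6/17) · (5/17) · (6/17) · (6/17) · (5/17) · (6/17) = 32400/24137569 ≈ 0.0013.

32400/24137569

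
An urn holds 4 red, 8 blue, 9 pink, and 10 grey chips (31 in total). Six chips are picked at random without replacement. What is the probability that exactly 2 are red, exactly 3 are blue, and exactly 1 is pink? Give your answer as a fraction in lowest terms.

Unordered draws without replacement: count favorable combinations over C(31,6).
Favorable = C(4,2) · C(8,3) · C(9,1) · C(10,0) = 3024; total = C(31,6) = 736281.
P = 3024/736281 = 48/11687 ≈ 0.0041.

48/11687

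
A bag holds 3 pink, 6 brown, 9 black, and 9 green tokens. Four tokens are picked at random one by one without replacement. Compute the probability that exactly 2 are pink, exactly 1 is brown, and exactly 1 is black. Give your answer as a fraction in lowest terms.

3/325

Unordered draws without replacement: count favorable combinations over C(27,4).
Favorable = C(3,2) · C(6,1) · C(9,1) · C(9,0) = 162; total = C(27,4) = 17550.
P = 162/17550 = 3/325 ≈ 0.0092.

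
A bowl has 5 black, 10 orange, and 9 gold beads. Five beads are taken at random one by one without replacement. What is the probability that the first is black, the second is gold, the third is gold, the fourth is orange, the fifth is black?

5/1771

Multiply the conditional probability of each draw in order, without replacement, so each draw removes one from its color and from the total.
P = (5/24) · (9/23) · (8/22) · (10/21) · (4/20) = 5/1771 ≈ 0.0028.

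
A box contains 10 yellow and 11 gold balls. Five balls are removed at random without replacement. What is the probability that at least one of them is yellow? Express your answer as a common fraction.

Use the complement: P(at least one yellow) = 1 − P(no yellow).
P(none) = C(11,5)/C(21,5) = 462/20349.
So P = 1 − 462/20349 = 947/969 ≈ 0.9773.

947/969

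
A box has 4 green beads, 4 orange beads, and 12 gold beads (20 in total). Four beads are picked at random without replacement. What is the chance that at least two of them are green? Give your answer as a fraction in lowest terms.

157/969

Sum the hypergeometric tail for j = 2,…,4 green beads.
Favorable = C(4,2)·C(16,2) + C(4,3)·C(16,1) + C(4,4)·C(16,0) = 785; total = C(20,4) = 4845.
P = 785/4845 = 157/969 ≈ 0.1620.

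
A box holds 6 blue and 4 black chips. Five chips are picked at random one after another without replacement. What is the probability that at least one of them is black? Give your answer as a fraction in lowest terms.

Use the complement: P(at least one black) = 1 − P(no black).
P(none) = C(6,5)/C(10,5) = 6/252.
So P = 1 − 6/252 = 41/42 ≈ 0.9762.

41/42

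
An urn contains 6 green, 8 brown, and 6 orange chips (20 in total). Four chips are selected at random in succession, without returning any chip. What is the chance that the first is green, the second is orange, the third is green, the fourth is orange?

Multiply the conditional probability of each draw in order, without replacement, so each draw removes one from its color and from the total.
P = (6/20) · (6/19) · (5/18) · (5/17) = 5/646 ≈ 0.0077.

5/646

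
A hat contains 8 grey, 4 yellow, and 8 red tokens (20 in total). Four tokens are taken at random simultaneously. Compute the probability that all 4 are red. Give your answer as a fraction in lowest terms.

14/969

Unordered draws without replacement: count favorable combinations over C(20,4).
Favorable = C(8,0) · C(4,0) · C(8,4) = 70; total = C(20,4) = 4845.
P = 70/4845 = 14/969 ≈ 0.0144.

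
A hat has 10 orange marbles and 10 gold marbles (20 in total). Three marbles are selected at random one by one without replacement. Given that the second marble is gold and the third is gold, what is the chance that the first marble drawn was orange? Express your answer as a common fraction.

5/9

P(first=orange and the second marble is gold and the third is gold) = (10/20)·(10/19)·(9/18) = 5/38.
P(E) = Σ over first color = 5/38 + 2/19 = 9/38.
By Bayes, P(first=orange | E) = 5/38 / 9/38 = 5/9 ≈ 0.5556.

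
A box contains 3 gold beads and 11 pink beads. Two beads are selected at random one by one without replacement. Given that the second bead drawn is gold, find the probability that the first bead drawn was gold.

2/13

P(first=gold and the second bead drawn is gold) = (3/14)·(2/13) = 3/91.
P(the second bead drawn is gold) = Σ over first color = 3/91 + 33/182 = 3/14.
By Bayes, P(first=gold | the second bead drawn is gold) = 3/91 / 3/14 = 2/13 ≈ 0.1538.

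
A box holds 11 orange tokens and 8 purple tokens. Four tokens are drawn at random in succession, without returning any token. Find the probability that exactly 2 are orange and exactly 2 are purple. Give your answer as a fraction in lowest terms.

Unordered draws without replacement: count favorable combinations over C(19,4).
Favorable = C(11,2) · C(8,2) = 1540; total = C(19,4) = 3876.
P = 1540/3876 = 385/969 ≈ 0.3973.

385/969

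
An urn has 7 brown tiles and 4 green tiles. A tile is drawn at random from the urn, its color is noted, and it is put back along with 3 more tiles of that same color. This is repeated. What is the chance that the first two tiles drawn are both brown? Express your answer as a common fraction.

5/11

After a brown draw the urn holds 10 brown out of 14.
P = (7/11)·(10/14) = 5/11 ≈ 0.4545.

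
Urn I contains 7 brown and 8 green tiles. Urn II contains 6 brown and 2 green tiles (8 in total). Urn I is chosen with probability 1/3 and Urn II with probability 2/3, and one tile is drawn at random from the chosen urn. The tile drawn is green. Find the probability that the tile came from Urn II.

P(green | Urn I) = 8/15; P(green | Urn II) = 1/4.
P(green) = 1/3·8/15 + 2/3·1/4 = 31/90.
By Bayes' rule, P(Urn II | green) = 1/6 / 31/90 = 15/31 ≈ 0.4839.

15/31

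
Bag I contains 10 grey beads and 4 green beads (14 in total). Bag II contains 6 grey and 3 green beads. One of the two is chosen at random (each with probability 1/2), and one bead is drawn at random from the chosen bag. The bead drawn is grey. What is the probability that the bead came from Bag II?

14/29

P(grey | Bag I) = 5/7; P(grey | Bag II) = 2/3.
P(grey) = 1/2·5/7 + 1/2·2/3 = 29/42.
By Bayes' rule, P(Bag II | grey) = 1/3 / 29/42 = 14/29 ≈ 0.4828.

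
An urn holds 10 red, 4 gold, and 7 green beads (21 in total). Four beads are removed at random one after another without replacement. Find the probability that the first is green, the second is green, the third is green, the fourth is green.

Multiply the conditional probability of each draw in order, without replacement, so each draw removes one from its color and from the total.
P = (7/21) · (6/20) · (5/19) · (4/18) = 1/171 ≈ 0.0058.

1/171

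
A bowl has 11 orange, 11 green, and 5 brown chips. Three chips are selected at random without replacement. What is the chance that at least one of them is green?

Use the complement: P(at least one green) = 1 − P(no green).
P(none) = C(16,3)/C(27,3) = 560/2925.
So P = 1 − 560/2925 = 473/585 ≈ 0.8085.

473/585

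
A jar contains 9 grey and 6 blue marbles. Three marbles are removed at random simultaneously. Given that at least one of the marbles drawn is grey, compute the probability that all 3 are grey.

P(all 3 grey) = C(9,3)/C(15,3) = 12/65; P(at least one grey) = 1 − C(6,3)/C(15,3) = 87/91.
Since 'all 3 grey' ⊆ 'at least one grey', P(all 3 | at least one) = 12/65 / 87/91 = 28/145 ≈ 0.1931.

28/145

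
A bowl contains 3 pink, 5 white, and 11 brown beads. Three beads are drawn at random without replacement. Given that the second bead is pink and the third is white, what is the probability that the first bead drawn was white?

P(first=white and the second bead is pink and the third is white) = (5/19)·(3/18)·(4/17) = 10/969.
P(E) = Σ over first color = 5/969 + 10/969 + 55/1938 = 5/114.
By Bayes, P(first=white | E) = 10/969 / 5/114 = 4/17 ≈ 0.2353.

4/17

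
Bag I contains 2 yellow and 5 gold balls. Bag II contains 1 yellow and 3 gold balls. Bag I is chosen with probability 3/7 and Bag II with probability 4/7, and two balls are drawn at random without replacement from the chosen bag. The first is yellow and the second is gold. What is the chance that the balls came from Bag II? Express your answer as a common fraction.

P(E | Bag I) = 5/21; P(E | Bag II) = 1/4.
P(E) = 3/7·5/21 + 4/7·1/4 = 12/49.
By Bayes' rule, P(Bag II | E) = 1/7 / 12/49 = 7/12 ≈ 0.5833.

7/12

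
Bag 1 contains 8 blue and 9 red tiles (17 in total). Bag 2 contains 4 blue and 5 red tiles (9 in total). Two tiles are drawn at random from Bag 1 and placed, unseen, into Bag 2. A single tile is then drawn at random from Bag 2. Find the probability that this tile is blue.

84/187

Condition on how many of the transferred tiles are blue (from Bag 1: 8 blue of 17; then Bag 2 has 11 total).
  0 blue: C(8,0)C(9,2)/C(17,2) = 9/34; then P = 4/11
  1 blue: C(8,1)C(9,1)/C(17,2) = 9/17; then P = 5/11
  2 blue: C(8,2)C(9,0)/C(17,2) = 7/34; then P = 6/11
P(blue from Bag 2) = 84/187 ≈ 0.4492.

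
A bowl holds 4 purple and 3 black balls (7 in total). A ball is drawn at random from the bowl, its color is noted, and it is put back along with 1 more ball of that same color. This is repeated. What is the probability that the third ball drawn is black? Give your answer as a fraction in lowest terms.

3/7

Sum over the four possibilities for the first two draws (black/not-black each), tracking how the black count and total change by +1 per draw.
P(third is black) = 3/7 ≈ 0.4286. (In a Pólya urn every draw has the same marginal probability 3/7.)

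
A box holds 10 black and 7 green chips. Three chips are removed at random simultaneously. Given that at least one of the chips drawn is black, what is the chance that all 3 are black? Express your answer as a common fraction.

P(all 3 black) = C(10,3)/C(17,3) = 3/17; P(at least one black) = 1 − C(7,3)/C(17,3) = 129/136.
Since 'all 3 black' ⊆ 'at least one black', P(all 3 | at least one) = 3/17 / 129/136 = 8/43 ≈ 0.1860.

8/43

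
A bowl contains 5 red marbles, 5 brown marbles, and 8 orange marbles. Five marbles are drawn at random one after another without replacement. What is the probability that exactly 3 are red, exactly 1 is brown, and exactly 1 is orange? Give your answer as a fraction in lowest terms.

Unordered draws without replacement: count favorable combinations over C(18,5).
Favorable = C(5,3) · C(5,1) · C(8,1) = 400; total = C(18,5) = 8568.
P = 400/8568 = 50/1071 ≈ 0.0467.

50/1071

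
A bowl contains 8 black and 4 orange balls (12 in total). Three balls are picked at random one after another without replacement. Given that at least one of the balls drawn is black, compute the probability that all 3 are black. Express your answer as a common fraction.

7/27

P(all 3 black) = C(8,3)/C(12,3) = 14/55; P(at least one black) = 1 − C(4,3)/C(12,3) = 54/55.
Since 'all 3 black' ⊆ 'at least one black', P(all 3 | at least one) = 14/55 / 54/55 = 7/27 ≈ 0.2593.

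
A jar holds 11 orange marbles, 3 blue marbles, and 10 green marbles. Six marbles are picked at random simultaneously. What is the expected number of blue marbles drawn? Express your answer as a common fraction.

3/4

By linearity of expectation, E[X] = Σ P(draw i is blue); by symmetry each draw (even without replacement) has P(blue) = 3/24.
E[X] = 6 · 3/24 = 3/4 ≈ 0.7500.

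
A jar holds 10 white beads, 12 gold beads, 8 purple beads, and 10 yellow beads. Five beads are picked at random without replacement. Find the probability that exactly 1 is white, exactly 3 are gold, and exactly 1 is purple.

2200/82251

Unordered draws without replacement: count favorable combinations over C(40,5).
Favorable = C(10,1) · C(12,3) · C(8,1) · C(10,0) = 17600; total = C(40,5) = 658008.
P = 17600/658008 = 2200/82251 ≈ 0.0267.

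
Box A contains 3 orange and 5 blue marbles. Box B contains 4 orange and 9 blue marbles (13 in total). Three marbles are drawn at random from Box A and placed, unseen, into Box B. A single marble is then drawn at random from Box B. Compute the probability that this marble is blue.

Condition on how many of the transferred marbles are blue (from Box A: 5 blue of 8; then Box B has 16 total).
  0 blue: C(5,0)C(3,3)/C(8,3) = 1/56; then P = 9/16
  1 blue: C(5,1)C(3,2)/C(8,3) = 15/56; then P = 10/16
  2 blue: C(5,2)C(3,1)/C(8,3) = 15/28; then P = 11/16
  3 blue: C(5,3)C(3,0)/C(8,3) = 5/28; then P = 12/16
P(blue from Box B) = 87/128 ≈ 0.6797.

87/128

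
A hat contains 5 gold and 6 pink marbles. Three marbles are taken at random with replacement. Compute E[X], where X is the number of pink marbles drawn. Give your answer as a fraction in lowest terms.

18/11

By linearity of expectation, E[X] = Σ P(draw i is pink); each independent draw has P(pink) = 6/11.
E[X] = 3 · 6/11 = 18/11 ≈ 1.6364.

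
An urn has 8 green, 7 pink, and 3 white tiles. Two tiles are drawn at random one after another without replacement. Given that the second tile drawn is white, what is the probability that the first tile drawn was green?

8/17

P(first=green and the second tile drawn is white) = (8/18)·(3/17) = 4/51.
P(the second tile drawn is white) = Σ over first color = 4/51 + 7/102 + 1/51 = 1/6.
By Bayes, P(first=green | the second tile drawn is white) = 4/51 / 1/6 = 8/17 ≈ 0.4706.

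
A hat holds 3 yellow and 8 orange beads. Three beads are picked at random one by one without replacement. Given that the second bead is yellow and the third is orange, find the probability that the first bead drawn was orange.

7/9

P(first=orange and the second bead is yellow and the third is orange) = (8/11)·(3/10)·(7/9) = 28/165.
P(E) = Σ over first color = 8/165 + 28/165 = 12/55.
By Bayes, P(first=orange | E) = 28/165 / 12/55 = 7/9 ≈ 0.7778.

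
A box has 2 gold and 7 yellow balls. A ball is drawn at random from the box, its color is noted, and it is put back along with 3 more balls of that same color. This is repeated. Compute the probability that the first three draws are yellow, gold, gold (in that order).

7/162

Track the composition after each reinforcement of +3.
P = (7/9) · (2/12) · (5/15) = 7/162 ≈ 0.0432.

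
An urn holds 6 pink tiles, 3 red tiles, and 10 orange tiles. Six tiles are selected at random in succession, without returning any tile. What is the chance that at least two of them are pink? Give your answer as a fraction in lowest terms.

Sum the hypergeometric tail for j = 2,…,6 pink tiles.
Favorable = C(6,2)·C(13,4) + C(6,3)·C(13,3) + C(6,4)·C(13,2) + C(6,5)·C(13,1) + C(6,6)·C(13,0) = 17694; total = C(19,6) = 27132.
P = 17694/27132 = 2949/4522 ≈ 0.6521.

2949/4522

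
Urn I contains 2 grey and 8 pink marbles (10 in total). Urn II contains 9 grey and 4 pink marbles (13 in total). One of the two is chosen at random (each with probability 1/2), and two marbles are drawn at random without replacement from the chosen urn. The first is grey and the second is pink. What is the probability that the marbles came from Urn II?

135/239

P(E | Urn I) = 8/45; P(E | Urn II) = 3/13.
P(E) = 1/2·8/45 + 1/2·3/13 = 239/1170.
By Bayes' rule, P(Urn II | E) = 3/26 / 239/1170 = 135/239 ≈ 0.5649.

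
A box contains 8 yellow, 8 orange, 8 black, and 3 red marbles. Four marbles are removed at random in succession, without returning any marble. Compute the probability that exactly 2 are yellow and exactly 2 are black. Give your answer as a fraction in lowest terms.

Unordered draws without replacement: count favorable combinations over C(27,4).
Favorable = C(8,2) · C(8,0) · C(8,2) · C(3,0) = 784; total = C(27,4) = 17550.
P = 784/17550 = 392/8775 ≈ 0.0447.

392/8775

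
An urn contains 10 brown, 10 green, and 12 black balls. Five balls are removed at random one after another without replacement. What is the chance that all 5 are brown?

9/7192

Unordered draws without replacement: count favorable combinations over C(32,5).
Favorable = C(10,5) · C(10,0) · C(12,0) = 252; total = C(32,5) = 201376.
P = 252/201376 = 9/7192 ≈ 0.0013.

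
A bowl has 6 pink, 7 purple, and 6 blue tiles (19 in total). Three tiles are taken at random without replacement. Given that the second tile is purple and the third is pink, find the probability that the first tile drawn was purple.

P(first=purple and the second tile is purple and the third is pink) = (7/19)·(6/18)·(6/17) = 14/323.
P(E) = Σ over first color = 35/969 + 14/323 + 14/323 = 7/57.
By Bayes, P(first=purple | E) = 14/323 / 7/57 = 6/17 ≈ 0.3529.

6/17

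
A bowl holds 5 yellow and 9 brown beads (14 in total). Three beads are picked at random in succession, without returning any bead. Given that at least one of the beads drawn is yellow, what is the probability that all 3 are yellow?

P(all 3 yellow) = C(5,3)/C(14,3) = 5/182; P(at least one yellow) = 1 − C(9,3)/C(14,3) = 10/13.
Since 'all 3 yellow' ⊆ 'at least one yellow', P(all 3 | at least one) = 5/182 / 10/13 = 1/28 ≈ 0.0357.

1/28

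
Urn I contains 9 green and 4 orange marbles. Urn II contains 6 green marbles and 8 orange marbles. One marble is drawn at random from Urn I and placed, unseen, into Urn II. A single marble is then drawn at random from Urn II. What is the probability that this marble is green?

Condition on how many of the transferred marbles are green (from Urn I: 9 green of 13; then Urn II has 15 total).
  0 green: C(9,0)C(4,1)/C(13,1) = 4/13; then P = 6/15
  1 green: C(9,1)C(4,0)/C(13,1) = 9/13; then P = 7/15
P(green from Urn II) = 29/65 ≈ 0.4462.

29/65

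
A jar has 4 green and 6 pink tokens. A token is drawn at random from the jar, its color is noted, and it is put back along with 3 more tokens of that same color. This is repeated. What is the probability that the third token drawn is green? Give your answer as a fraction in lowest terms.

Sum over the four possibilities for the first two draws (green/not-green each), tracking how the green count and total change by +3 per draw.
P(third is green) = 2/5 ≈ 0.4000. (In a Pólya urn every draw has the same marginal probability 4/10.)

2/5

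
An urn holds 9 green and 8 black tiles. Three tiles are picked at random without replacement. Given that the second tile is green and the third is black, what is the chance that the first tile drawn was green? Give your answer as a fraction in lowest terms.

8/15

P(first=green and the second tile is green and the third is black) = (9/17)·(8/16)·(8/15) = 12/85.
P(E) = Σ over first color = 12/85 + 21/170 = 9/34.
By Bayes, P(first=green | E) = 12/85 / 9/34 = 8/15 ≈ 0.5333.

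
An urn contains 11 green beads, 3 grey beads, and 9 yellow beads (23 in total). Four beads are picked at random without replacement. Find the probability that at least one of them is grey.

802/1771

Use the complement: P(at least one grey) = 1 − P(no grey).
P(none) = C(20,4)/C(23,4) = 4845/8855.
So P = 1 − 4845/8855 = 802/1771 ≈ 0.4529.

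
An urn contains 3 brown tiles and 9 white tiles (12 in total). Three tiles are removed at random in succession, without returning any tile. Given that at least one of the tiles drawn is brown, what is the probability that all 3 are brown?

P(all 3 brown) = C(3,3)/C(12,3) = 1/220; P(at least one brown) = 1 − C(9,3)/C(12,3) = 34/55.
Since 'all 3 brown' ⊆ 'at least one brown', P(all 3 | at least one) = 1/220 / 34/55 = 1/136 ≈ 0.0074.

1/136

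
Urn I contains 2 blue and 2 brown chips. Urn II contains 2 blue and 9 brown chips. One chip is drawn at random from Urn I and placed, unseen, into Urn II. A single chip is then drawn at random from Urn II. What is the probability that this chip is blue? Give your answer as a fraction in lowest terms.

5/24

Condition on how many of the transferred chips are blue (from Urn I: 2 blue of 4; then Urn II has 12 total).
  0 blue: C(2,0)C(2,1)/C(4,1) = 1/2; then P = 2/12
  1 blue: C(2,1)C(2,0)/C(4,1) = 1/2; then P = 3/12
P(blue from Urn II) = 5/24 ≈ 0.2083.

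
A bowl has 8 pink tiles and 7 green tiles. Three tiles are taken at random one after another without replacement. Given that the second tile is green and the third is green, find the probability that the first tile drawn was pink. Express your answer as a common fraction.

P(first=pink and the second tile is green and the third is green) = (8/15)·(7/14)·(6/13) = 8/65.
P(E) = Σ over first color = 8/65 + 1/13 = 1/5.
By Bayes, P(first=pink | E) = 8/65 / 1/5 = 8/13 ≈ 0.6154.

8/13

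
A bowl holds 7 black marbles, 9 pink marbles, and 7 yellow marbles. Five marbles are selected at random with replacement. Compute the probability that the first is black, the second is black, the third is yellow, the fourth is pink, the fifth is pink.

Multiply the conditional probability of each draw in order, with replacement (the composition resets each draw).
P = (7/23) · (7/23) · (7/23) · (9/23) · (9/23) = 27783/6436343 ≈ 0.0043.

27783/6436343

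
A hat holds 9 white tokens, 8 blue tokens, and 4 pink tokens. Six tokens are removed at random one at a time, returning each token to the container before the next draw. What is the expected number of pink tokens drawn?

8/7

By linearity of expectation, E[X] = Σ P(draw i is pink); each independent draw has P(pink) = 4/21.
E[X] = 6 · 4/21 = 8/7 ≈ 1.1429.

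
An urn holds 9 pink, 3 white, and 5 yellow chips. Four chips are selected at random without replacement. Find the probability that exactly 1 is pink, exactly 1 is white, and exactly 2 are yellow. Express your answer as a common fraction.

27/238

Unordered draws without replacement: count favorable combinations over C(17,4).
Favorable = C(9,1) · C(3,1) · C(5,2) = 270; total = C(17,4) = 2380.
P = 270/2380 = 27/238 ≈ 0.1134.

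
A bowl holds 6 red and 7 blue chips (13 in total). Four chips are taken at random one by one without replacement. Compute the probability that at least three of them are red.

Sum the hypergeometric tail for j = 3,…,4 red chips.
Favorable = C(6,3)·C(7,1) + C(6,4)·C(7,0) = 155; total = C(13,4) = 715.
P = 155/715 = 31/143 ≈ 0.2168.

31/143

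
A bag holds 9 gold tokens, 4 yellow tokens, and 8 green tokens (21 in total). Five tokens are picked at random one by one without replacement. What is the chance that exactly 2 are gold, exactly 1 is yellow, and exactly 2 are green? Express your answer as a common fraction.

64/323

Unordered draws without replacement: count favorable combinations over C(21,5).
Favorable = C(9,2) · C(4,1) · C(8,2) = 4032; total = C(21,5) = 20349.
P = 4032/20349 = 64/323 ≈ 0.1981.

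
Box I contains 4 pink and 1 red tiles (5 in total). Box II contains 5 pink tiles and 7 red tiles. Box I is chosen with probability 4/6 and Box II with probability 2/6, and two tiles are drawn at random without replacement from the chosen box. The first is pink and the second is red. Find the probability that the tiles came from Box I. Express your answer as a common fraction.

264/439

P(E | Box I) = 1/5; P(E | Box II) = 35/132.
P(E) = 2/3·1/5 + 1/3·35/132 = 439/1980.
By Bayes' rule, P(Box I | E) = 2/15 / 439/1980 = 264/439 ≈ 0.6014.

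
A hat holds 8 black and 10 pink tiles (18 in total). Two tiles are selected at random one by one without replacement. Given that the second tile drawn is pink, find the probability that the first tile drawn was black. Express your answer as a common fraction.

8/17

P(first=black and the second tile drawn is pink) = (8/18)·(10/17) = 40/153.
P(the second tile drawn is pink) = Σ over first color = 40/153 + 5/17 = 5/9.
By Bayes, P(first=black | the second tile drawn is pink) = 40/153 / 5/9 = 8/17 ≈ 0.4706.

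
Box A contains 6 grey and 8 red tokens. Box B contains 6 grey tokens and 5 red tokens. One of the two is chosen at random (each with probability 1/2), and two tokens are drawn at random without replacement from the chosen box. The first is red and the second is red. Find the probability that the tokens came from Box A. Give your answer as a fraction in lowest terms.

22/35

P(E | Box A) = 4/13; P(E | Box B) = 2/11.
P(E) = 1/2·4/13 + 1/2·2/11 = 35/143.
By Bayes' rule, P(Box A | E) = 2/13 / 35/143 = 22/35 ≈ 0.6286.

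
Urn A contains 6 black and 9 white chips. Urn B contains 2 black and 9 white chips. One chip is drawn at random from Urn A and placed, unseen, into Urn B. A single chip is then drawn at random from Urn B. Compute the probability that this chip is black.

Condition on how many of the transferred chips are black (from Urn A: 6 black of 15; then Urn B has 12 total).
  0 black: C(6,0)C(9,1)/C(15,1) = 3/5; then P = 2/12
  1 black: C(6,1)C(9,0)/C(15,1) = 2/5; then P = 3/12
P(black from Urn B) = 1/5 ≈ 0.2000.

1/5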